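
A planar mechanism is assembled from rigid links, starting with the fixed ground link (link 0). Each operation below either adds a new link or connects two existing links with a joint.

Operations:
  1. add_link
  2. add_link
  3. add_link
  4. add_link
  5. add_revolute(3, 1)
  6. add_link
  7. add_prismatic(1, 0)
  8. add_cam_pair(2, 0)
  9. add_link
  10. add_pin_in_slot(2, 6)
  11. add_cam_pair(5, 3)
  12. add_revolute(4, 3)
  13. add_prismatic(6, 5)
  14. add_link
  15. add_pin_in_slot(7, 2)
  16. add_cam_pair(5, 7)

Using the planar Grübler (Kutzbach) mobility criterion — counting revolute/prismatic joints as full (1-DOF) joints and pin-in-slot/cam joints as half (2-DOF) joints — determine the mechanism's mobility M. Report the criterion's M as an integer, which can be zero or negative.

[1;0;0] (link 0 is ground)
L+ [2;0;0]
L+ [3;0;0]
L+ [4;0;0]
L+ [5;0;0]
R(3,1)∈J1 [5;1;0]
L+ [6;1;0]
P(1,0)∈J1 [6;2;0]
C(2,0)∈J2 [6;2;1]
L+ [7;2;1]
PS(2,6)∈J2 [7;2;2]
C(5,3)∈J2 [7;2;3]
R(4,3)∈J1 [7;3;3]
P(6,5)∈J1 [7;4;3]
L+ [8;4;3]
PS(7,2)∈J2 [8;4;4]
C(5,7)∈J2 [8;4;5]
mobility = 21 − 8 − 5 = 8

M = 8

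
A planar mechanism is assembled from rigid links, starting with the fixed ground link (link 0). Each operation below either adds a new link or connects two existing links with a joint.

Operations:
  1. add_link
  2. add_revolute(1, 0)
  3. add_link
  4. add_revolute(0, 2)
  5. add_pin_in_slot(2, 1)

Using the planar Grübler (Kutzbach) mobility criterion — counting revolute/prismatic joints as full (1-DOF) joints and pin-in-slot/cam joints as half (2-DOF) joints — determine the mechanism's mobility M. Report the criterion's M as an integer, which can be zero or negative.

M = 1

[1;0;0] (link 0 is ground)
L+ [2;0;0]
R(1,0)∈J1 [2;1;0]
L+ [3;1;0]
R(0,2)∈J1 [3;2;0]
PS(2,1)∈J2 [3;2;1]
mobility = 6 − 4 − 1 = 1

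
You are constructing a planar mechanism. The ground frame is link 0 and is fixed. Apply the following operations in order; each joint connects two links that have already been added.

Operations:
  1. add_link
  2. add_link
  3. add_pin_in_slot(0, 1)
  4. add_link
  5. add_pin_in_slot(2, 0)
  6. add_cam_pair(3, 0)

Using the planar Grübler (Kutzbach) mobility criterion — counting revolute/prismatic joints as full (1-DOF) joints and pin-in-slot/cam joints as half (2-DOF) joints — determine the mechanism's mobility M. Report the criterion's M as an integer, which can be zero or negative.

M = 6

[1;0;0] (link 0 is ground)
L+ [2;0;0]
L+ [3;0;0]
PS(0,1)∈J2 [3;0;1]
L+ [4;0;1]
PS(2,0)∈J2 [4;0;2]
C(3,0)∈J2 [4;0;3]
mobility = 9 − 0 − 3 = 6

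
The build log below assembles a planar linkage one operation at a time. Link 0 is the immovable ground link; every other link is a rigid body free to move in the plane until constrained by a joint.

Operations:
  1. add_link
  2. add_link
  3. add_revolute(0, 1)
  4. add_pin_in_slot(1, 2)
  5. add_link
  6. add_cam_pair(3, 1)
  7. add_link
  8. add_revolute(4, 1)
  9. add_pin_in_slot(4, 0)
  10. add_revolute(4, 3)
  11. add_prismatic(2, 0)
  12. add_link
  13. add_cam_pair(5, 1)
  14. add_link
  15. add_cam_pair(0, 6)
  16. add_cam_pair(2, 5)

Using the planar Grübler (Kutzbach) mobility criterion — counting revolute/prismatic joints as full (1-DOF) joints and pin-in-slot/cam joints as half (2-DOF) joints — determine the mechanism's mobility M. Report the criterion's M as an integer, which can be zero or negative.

link 0 = ground. State L|J1|J2 = 1|0|0
+link1  2|0|0
+link2  3|0|0
R(0,1) f=1→J1  3|1|0
PS(1,2) f=2→J2  3|1|1
+link3  4|1|1
C(3,1) f=2→J2  4|1|2
+link4  5|1|2
R(4,1) f=1→J1  5|2|2
PS(4,0) f=2→J2  5|2|3
R(4,3) f=1→J1  5|3|3
P(2,0) f=1→J1  5|4|3
+link5  6|4|3
C(5,1) f=2→J2  6|4|4
+link6  7|4|4
C(0,6) f=2→J2  7|4|5
C(2,5) f=2→J2  7|4|6
M = 3(7−1)−2·4−6 = 18−8−6 = 4

M = 4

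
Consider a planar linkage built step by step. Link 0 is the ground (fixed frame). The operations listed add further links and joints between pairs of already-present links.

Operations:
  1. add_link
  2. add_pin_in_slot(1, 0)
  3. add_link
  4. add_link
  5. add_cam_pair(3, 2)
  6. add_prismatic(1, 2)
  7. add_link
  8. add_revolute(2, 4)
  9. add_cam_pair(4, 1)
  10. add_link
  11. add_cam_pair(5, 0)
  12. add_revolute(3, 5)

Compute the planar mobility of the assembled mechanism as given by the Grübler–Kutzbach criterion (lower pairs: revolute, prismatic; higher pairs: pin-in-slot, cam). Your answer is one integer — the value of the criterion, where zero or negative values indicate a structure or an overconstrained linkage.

M = 5

ground; <1,0,0>
#1 <2,0,0>
PS:1↔0 J2 <2,0,1>
#2 <3,0,1>
#3 <4,0,1>
C:3↔2 J2 <4,0,2>
P:1↔2 J1 <4,1,2>
#4 <5,1,2>
R:2↔4 J1 <5,2,2>
C:4↔1 J2 <5,2,3>
#5 <6,2,3>
C:5↔0 J2 <6,2,4>
R:3↔5 J1 <6,3,4>
3×5 − 2×3 − 1×4 = 5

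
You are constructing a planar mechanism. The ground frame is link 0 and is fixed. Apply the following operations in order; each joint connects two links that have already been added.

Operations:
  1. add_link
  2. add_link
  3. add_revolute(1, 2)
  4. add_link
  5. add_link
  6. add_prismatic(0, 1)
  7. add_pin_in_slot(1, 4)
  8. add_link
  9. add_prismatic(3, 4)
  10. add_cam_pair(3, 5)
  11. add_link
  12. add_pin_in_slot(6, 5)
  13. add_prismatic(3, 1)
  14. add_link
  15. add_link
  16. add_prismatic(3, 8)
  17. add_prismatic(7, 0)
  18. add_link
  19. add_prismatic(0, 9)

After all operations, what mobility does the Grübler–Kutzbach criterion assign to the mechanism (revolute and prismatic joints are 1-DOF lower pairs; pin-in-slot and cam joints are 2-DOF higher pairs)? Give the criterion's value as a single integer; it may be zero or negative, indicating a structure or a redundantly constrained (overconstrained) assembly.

M = 10

(L,J1,J2)=(1,0,0); link0 fixed
link1: (2,0,0)
link2: (3,0,0)
R 1-2 [J1]: (3,1,0)
link3: (4,1,0)
link4: (5,1,0)
P 0-1 [J1]: (5,2,0)
PS 1-4 [J2]: (5,2,1)
link5: (6,2,1)
P 3-4 [J1]: (6,3,1)
C 3-5 [J2]: (6,3,2)
link6: (7,3,2)
PS 6-5 [J2]: (7,3,3)
P 3-1 [J1]: (7,4,3)
link7: (8,4,3)
link8: (9,4,3)
P 3-8 [J1]: (9,5,3)
P 7-0 [J1]: (9,6,3)
link9: (10,6,3)
P 0-9 [J1]: (10,7,3)
Grübler: 3·9 − 2·7 − 3 = 10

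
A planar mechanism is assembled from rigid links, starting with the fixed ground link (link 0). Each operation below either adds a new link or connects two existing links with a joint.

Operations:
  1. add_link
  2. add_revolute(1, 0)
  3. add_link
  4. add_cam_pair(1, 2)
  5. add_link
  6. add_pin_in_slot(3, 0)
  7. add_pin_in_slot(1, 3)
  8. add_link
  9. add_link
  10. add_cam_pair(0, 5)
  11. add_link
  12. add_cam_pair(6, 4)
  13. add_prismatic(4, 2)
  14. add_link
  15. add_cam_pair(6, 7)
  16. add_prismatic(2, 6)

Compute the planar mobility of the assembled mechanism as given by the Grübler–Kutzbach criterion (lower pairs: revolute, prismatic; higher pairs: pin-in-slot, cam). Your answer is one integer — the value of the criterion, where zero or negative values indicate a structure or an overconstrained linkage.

M = 9

[1;0;0] (link 0 is ground)
L+ [2;0;0]
R(1,0)∈J1 [2;1;0]
L+ [3;1;0]
C(1,2)∈J2 [3;1;1]
L+ [4;1;1]
PS(3,0)∈J2 [4;1;2]
PS(1,3)∈J2 [4;1;3]
L+ [5;1;3]
L+ [6;1;3]
C(0,5)∈J2 [6;1;4]
L+ [7;1;4]
C(6,4)∈J2 [7;1;5]
P(4,2)∈J1 [7;2;5]
L+ [8;2;5]
C(6,7)∈J2 [8;2;6]
P(2,6)∈J1 [8;3;6]
mobility = 21 − 6 − 6 = 9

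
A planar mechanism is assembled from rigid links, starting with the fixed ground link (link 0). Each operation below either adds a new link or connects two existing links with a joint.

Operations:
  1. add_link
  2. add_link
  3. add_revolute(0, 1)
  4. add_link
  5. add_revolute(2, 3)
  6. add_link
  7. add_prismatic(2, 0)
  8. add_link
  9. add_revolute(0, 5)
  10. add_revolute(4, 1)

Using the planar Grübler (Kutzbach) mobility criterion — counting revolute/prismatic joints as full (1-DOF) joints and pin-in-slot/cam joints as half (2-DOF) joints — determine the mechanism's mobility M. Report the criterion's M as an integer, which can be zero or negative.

(L,J1,J2)=(1,0,0); link0 fixed
link1: (2,0,0)
link2: (3,0,0)
R 0-1 [J1]: (3,1,0)
link3: (4,1,0)
R 2-3 [J1]: (4,2,0)
link4: (5,2,0)
P 2-0 [J1]: (5,3,0)
link5: (6,3,0)
R 0-5 [J1]: (6,4,0)
R 4-1 [J1]: (6,5,0)
Grübler: 3·5 − 2·5 − 0 = 5

M = 5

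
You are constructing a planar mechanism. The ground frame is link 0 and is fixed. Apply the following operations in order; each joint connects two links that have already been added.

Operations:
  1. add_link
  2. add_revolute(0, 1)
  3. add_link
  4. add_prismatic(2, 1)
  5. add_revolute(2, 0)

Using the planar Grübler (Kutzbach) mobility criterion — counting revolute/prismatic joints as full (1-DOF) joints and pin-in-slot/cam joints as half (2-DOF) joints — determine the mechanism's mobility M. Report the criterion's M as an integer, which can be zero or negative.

link 0 = ground. State L|J1|J2 = 1|0|0
+link1  2|0|0
R(0,1) f=1→J1  2|1|0
+link2  3|1|0
P(2,1) f=1→J1  3|2|0
R(2,0) f=1→J1  3|3|0
M = 3(3−1)−2·3−0 = 6−6−0 = 0

M = 0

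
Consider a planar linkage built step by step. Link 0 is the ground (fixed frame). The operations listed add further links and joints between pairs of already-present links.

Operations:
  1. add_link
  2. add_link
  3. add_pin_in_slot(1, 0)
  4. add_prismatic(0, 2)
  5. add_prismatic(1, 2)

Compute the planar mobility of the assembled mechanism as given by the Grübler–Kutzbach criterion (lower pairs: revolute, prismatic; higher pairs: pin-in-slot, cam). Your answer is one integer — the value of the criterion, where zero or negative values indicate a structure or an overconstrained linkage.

ground; <1,0,0>
#1 <2,0,0>
#2 <3,0,0>
PS:1↔0 J2 <3,0,1>
P:0↔2 J1 <3,1,1>
P:1↔2 J1 <3,2,1>
3×2 − 2×2 − 1×1 = 1

M = 1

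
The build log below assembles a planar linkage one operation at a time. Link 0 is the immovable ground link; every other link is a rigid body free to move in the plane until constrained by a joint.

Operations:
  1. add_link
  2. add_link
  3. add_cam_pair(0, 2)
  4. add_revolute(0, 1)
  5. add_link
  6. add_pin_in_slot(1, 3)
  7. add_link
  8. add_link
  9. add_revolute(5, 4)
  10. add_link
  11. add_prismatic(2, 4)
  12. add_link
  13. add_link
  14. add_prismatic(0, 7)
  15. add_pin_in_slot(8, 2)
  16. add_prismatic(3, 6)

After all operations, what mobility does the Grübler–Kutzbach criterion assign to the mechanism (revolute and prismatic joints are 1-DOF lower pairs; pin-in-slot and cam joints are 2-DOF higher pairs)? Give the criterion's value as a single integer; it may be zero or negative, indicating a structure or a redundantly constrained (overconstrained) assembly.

M = 11

L=1 J1=0 J2=0
add link → L=2 J1=0 J2=0
add link → L=3 J1=0 J2=0
C@0,2 dof=2 J2 → L=3 J1=0 J2=1
R@0,1 dof=1 J1 → L=3 J1=1 J2=1
add link → L=4 J1=1 J2=1
PS@1,3 dof=2 J2 → L=4 J1=1 J2=2
add link → L=5 J1=1 J2=2
add link → L=6 J1=1 J2=2
R@5,4 dof=1 J1 → L=6 J1=2 J2=2
add link → L=7 J1=2 J2=2
P@2,4 dof=1 J1 → L=7 J1=3 J2=2
add link → L=8 J1=3 J2=2
add link → L=9 J1=3 J2=2
P@0,7 dof=1 J1 → L=9 J1=4 J2=2
PS@8,2 dof=2 J2 → L=9 J1=4 J2=3
P@3,6 dof=1 J1 → L=9 J1=5 J2=3
M=3(L−1)−2J1−J2=3·8−2·5−3=11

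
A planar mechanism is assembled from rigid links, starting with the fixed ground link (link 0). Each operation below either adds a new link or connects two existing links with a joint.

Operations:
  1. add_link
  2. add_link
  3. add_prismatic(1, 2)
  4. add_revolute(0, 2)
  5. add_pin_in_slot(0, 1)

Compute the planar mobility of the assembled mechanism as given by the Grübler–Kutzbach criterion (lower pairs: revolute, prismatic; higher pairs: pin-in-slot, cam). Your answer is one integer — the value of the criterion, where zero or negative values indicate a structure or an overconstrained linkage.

M = 1

(L,J1,J2)=(1,0,0); link0 fixed
link1: (2,0,0)
link2: (3,0,0)
P 1-2 [J1]: (3,1,0)
R 0-2 [J1]: (3,2,0)
PS 0-1 [J2]: (3,2,1)
Grübler: 3·2 − 2·2 − 1 = 1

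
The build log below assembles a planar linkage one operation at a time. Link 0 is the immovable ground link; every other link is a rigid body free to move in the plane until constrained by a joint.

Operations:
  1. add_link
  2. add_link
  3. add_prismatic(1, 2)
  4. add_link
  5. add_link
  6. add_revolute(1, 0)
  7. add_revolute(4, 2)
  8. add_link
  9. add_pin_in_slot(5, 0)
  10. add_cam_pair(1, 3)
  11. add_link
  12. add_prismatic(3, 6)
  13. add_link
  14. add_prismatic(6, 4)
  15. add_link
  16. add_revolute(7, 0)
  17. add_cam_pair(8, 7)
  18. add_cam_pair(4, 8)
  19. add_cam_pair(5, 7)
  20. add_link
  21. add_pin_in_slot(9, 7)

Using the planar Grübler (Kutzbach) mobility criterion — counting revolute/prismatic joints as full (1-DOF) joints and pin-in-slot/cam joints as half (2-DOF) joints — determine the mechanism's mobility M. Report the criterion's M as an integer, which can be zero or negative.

M = 9

L=1 J1=0 J2=0
add link → L=2 J1=0 J2=0
add link → L=3 J1=0 J2=0
P@1,2 dof=1 J1 → L=3 J1=1 J2=0
add link → L=4 J1=1 J2=0
add link → L=5 J1=1 J2=0
R@1,0 dof=1 J1 → L=5 J1=2 J2=0
R@4,2 dof=1 J1 → L=5 J1=3 J2=0
add link → L=6 J1=3 J2=0
PS@5,0 dof=2 J2 → L=6 J1=3 J2=1
C@1,3 dof=2 J2 → L=6 J1=3 J2=2
add link → L=7 J1=3 J2=2
P@3,6 dof=1 J1 → L=7 J1=4 J2=2
add link → L=8 J1=4 J2=2
P@6,4 dof=1 J1 → L=8 J1=5 J2=2
add link → L=9 J1=5 J2=2
R@7,0 dof=1 J1 → L=9 J1=6 J2=2
C@8,7 dof=2 J2 → L=9 J1=6 J2=3
C@4,8 dof=2 J2 → L=9 J1=6 J2=4
C@5,7 dof=2 J2 → L=9 J1=6 J2=5
add link → L=10 J1=6 J2=5
PS@9,7 dof=2 J2 → L=10 J1=6 J2=6
M=3(L−1)−2J1−J2=3·9−2·6−6=9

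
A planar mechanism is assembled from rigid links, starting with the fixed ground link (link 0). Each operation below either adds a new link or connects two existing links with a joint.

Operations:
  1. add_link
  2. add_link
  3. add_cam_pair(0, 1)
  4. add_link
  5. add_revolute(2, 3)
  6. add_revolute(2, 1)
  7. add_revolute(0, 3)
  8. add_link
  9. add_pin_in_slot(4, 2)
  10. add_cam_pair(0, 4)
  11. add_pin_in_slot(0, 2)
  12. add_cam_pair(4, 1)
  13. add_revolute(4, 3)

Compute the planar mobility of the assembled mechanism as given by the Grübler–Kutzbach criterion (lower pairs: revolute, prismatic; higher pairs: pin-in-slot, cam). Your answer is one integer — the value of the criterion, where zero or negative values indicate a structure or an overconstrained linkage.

M = -1

ground; <1,0,0>
#1 <2,0,0>
#2 <3,0,0>
C:0↔1 J2 <3,0,1>
#3 <4,0,1>
R:2↔3 J1 <4,1,1>
R:2↔1 J1 <4,2,1>
R:0↔3 J1 <4,3,1>
#4 <5,3,1>
PS:4↔2 J2 <5,3,2>
C:0↔4 J2 <5,3,3>
PS:0↔2 J2 <5,3,4>
C:4↔1 J2 <5,3,5>
R:4↔3 J1 <5,4,5>
3×4 − 2×4 − 1×5 = -1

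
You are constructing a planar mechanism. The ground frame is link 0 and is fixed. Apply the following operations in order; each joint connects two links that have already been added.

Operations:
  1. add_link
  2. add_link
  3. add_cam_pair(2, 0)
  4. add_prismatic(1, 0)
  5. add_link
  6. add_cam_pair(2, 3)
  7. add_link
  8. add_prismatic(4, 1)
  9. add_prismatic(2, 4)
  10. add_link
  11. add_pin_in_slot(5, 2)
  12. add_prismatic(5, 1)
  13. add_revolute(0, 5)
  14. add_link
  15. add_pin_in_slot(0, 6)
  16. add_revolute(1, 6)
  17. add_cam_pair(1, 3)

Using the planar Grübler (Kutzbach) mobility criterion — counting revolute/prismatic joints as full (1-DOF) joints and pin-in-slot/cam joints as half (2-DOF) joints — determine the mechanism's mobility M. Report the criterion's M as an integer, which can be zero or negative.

[1;0;0] (link 0 is ground)
L+ [2;0;0]
L+ [3;0;0]
C(2,0)∈J2 [3;0;1]
P(1,0)∈J1 [3;1;1]
L+ [4;1;1]
C(2,3)∈J2 [4;1;2]
L+ [5;1;2]
P(4,1)∈J1 [5;2;2]
P(2,4)∈J1 [5;3;2]
L+ [6;3;2]
PS(5,2)∈J2 [6;3;3]
P(5,1)∈J1 [6;4;3]
R(0,5)∈J1 [6;5;3]
L+ [7;5;3]
PS(0,6)∈J2 [7;5;4]
R(1,6)∈J1 [7;6;4]
C(1,3)∈J2 [7;6;5]
mobility = 18 − 12 − 5 = 1

M = 1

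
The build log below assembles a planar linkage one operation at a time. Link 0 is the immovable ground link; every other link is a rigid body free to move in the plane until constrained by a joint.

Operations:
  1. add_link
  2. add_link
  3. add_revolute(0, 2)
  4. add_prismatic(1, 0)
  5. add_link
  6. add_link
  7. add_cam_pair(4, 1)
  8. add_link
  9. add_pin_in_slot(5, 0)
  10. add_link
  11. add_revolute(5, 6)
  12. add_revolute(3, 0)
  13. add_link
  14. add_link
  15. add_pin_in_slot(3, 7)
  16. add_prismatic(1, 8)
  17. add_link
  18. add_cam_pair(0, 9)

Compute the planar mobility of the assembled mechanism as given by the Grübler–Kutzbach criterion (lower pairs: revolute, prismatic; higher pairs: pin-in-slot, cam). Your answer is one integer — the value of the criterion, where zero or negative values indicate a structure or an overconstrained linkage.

ground; <1,0,0>
#1 <2,0,0>
#2 <3,0,0>
R:0↔2 J1 <3,1,0>
P:1↔0 J1 <3,2,0>
#3 <4,2,0>
#4 <5,2,0>
C:4↔1 J2 <5,2,1>
#5 <6,2,1>
PS:5↔0 J2 <6,2,2>
#6 <7,2,2>
R:5↔6 J1 <7,3,2>
R:3↔0 J1 <7,4,2>
#7 <8,4,2>
#8 <9,4,2>
PS:3↔7 J2 <9,4,3>
P:1↔8 J1 <9,5,3>
#9 <10,5,3>
C:0↔9 J2 <10,5,4>
3×9 − 2×5 − 1×4 = 13

M = 13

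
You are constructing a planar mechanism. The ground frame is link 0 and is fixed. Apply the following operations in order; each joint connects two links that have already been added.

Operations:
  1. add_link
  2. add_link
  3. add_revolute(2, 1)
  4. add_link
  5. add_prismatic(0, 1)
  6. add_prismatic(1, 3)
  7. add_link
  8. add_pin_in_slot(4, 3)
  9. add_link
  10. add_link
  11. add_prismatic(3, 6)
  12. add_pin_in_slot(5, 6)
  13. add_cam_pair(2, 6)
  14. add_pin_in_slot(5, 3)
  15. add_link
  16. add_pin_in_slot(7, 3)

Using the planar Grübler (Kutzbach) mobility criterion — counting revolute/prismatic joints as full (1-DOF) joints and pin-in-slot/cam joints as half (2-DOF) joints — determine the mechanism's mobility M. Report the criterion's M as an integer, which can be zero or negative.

M = 8

L=1 J1=0 J2=0
add link → L=2 J1=0 J2=0
add link → L=3 J1=0 J2=0
R@2,1 dof=1 J1 → L=3 J1=1 J2=0
add link → L=4 J1=1 J2=0
P@0,1 dof=1 J1 → L=4 J1=2 J2=0
P@1,3 dof=1 J1 → L=4 J1=3 J2=0
add link → L=5 J1=3 J2=0
PS@4,3 dof=2 J2 → L=5 J1=3 J2=1
add link → L=6 J1=3 J2=1
add link → L=7 J1=3 J2=1
P@3,6 dof=1 J1 → L=7 J1=4 J2=1
PS@5,6 dof=2 J2 → L=7 J1=4 J2=2
C@2,6 dof=2 J2 → L=7 J1=4 J2=3
PS@5,3 dof=2 J2 → L=7 J1=4 J2=4
add link → L=8 J1=4 J2=4
PS@7,3 dof=2 J2 → L=8 J1=4 J2=5
M=3(L−1)−2J1−J2=3·7−2·4−5=8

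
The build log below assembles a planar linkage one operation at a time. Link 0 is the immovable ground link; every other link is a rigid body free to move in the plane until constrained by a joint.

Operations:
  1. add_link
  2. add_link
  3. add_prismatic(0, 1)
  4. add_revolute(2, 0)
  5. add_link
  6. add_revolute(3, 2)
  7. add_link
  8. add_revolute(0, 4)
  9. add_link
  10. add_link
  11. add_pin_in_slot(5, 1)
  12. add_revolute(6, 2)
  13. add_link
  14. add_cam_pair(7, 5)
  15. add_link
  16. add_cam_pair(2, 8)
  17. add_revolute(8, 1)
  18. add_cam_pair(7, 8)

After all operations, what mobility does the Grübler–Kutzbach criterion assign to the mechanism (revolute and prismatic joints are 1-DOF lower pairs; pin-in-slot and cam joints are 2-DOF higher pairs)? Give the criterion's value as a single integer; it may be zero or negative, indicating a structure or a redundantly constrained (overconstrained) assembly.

link 0 = ground. State L|J1|J2 = 1|0|0
+link1  2|0|0
+link2  3|0|0
P(0,1) f=1→J1  3|1|0
R(2,0) f=1→J1  3|2|0
+link3  4|2|0
R(3,2) f=1→J1  4|3|0
+link4  5|3|0
R(0,4) f=1→J1  5|4|0
+link5  6|4|0
+link6  7|4|0
PS(5,1) f=2→J2  7|4|1
R(6,2) f=1→J1  7|5|1
+link7  8|5|1
C(7,5) f=2→J2  8|5|2
+link8  9|5|2
C(2,8) f=2→J2  9|5|3
R(8,1) f=1→J1  9|6|3
C(7,8) f=2→J2  9|6|4
M = 3(9−1)−2·6−4 = 24−12−4 = 8

M = 8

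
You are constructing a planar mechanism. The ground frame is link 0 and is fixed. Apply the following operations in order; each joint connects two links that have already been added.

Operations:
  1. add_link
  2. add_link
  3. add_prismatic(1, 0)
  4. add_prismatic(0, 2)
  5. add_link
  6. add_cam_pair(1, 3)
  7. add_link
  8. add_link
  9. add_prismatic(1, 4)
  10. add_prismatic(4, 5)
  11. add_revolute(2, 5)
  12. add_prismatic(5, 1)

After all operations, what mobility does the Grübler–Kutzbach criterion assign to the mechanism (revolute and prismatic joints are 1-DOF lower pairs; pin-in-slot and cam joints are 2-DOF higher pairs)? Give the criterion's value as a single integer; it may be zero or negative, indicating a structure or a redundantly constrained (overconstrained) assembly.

link 0 = ground. State L|J1|J2 = 1|0|0
+link1  2|0|0
+link2  3|0|0
P(1,0) f=1→J1  3|1|0
P(0,2) f=1→J1  3|2|0
+link3  4|2|0
C(1,3) f=2→J2  4|2|1
+link4  5|2|1
+link5  6|2|1
P(1,4) f=1→J1  6|3|1
P(4,5) f=1→J1  6|4|1
R(2,5) f=1→J1  6|5|1
P(5,1) f=1→J1  6|6|1
M = 3(6−1)−2·6−1 = 15−12−1 = 2

M = 2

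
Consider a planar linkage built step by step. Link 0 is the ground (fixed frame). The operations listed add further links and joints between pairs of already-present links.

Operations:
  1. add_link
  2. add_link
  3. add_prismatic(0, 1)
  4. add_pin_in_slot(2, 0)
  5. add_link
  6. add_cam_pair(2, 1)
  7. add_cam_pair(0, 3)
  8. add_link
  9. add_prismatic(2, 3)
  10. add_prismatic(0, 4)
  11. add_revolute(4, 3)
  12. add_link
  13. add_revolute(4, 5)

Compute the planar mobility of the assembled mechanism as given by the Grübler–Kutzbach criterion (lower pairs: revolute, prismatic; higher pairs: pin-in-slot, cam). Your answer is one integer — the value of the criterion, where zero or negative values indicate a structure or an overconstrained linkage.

M = 2

ground; <1,0,0>
#1 <2,0,0>
#2 <3,0,0>
P:0↔1 J1 <3,1,0>
PS:2↔0 J2 <3,1,1>
#3 <4,1,1>
C:2↔1 J2 <4,1,2>
C:0↔3 J2 <4,1,3>
#4 <5,1,3>
P:2↔3 J1 <5,2,3>
P:0↔4 J1 <5,3,3>
R:4↔3 J1 <5,4,3>
#5 <6,4,3>
R:4↔5 J1 <6,5,3>
3×5 − 2×5 − 1×3 = 2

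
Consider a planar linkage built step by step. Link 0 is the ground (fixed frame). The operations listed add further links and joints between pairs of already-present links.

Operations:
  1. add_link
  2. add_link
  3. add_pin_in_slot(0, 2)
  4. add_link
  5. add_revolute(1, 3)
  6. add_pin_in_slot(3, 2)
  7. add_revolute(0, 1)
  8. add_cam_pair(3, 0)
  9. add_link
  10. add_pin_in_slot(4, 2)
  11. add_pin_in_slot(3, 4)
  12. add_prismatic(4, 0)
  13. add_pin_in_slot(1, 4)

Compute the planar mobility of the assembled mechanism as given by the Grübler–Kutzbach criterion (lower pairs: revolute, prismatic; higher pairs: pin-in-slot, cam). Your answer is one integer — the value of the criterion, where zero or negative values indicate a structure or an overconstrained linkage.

link 0 = ground. State L|J1|J2 = 1|0|0
+link1  2|0|0
+link2  3|0|0
PS(0,2) f=2→J2  3|0|1
+link3  4|0|1
R(1,3) f=1→J1  4|1|1
PS(3,2) f=2→J2  4|1|2
R(0,1) f=1→J1  4|2|2
C(3,0) f=2→J2  4|2|3
+link4  5|2|3
PS(4,2) f=2→J2  5|2|4
PS(3,4) f=2→J2  5|2|5
P(4,0) f=1→J1  5|3|5
PS(1,4) f=2→J2  5|3|6
M = 3(5−1)−2·3−6 = 12−6−6 = 0

M = 0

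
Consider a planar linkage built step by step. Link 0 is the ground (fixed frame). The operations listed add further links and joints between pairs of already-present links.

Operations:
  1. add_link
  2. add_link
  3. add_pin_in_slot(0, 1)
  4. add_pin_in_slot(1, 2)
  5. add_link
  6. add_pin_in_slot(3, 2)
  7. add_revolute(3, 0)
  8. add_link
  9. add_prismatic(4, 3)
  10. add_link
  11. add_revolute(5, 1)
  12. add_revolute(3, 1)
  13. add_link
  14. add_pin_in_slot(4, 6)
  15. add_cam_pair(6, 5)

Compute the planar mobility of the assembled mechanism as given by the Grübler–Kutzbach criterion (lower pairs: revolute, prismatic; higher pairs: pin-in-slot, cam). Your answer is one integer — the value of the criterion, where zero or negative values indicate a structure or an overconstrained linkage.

M = 5

(L,J1,J2)=(1,0,0); link0 fixed
link1: (2,0,0)
link2: (3,0,0)
PS 0-1 [J2]: (3,0,1)
PS 1-2 [J2]: (3,0,2)
link3: (4,0,2)
PS 3-2 [J2]: (4,0,3)
R 3-0 [J1]: (4,1,3)
link4: (5,1,3)
P 4-3 [J1]: (5,2,3)
link5: (6,2,3)
R 5-1 [J1]: (6,3,3)
R 3-1 [J1]: (6,4,3)
link6: (7,4,3)
PS 4-6 [J2]: (7,4,4)
C 6-5 [J2]: (7,4,5)
Grübler: 3·6 − 2·4 − 5 = 5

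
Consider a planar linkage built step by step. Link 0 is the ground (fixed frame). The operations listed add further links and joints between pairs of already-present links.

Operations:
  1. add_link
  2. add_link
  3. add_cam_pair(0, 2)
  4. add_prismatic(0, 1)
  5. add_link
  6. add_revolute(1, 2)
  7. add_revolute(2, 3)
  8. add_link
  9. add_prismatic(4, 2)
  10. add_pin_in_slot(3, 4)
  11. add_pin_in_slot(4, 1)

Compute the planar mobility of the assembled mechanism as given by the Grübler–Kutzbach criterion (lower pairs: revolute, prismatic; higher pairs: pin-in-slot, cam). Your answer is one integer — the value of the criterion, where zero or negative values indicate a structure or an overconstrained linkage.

L=1 J1=0 J2=0
add link → L=2 J1=0 J2=0
add link → L=3 J1=0 J2=0
C@0,2 dof=2 J2 → L=3 J1=0 J2=1
P@0,1 dof=1 J1 → L=3 J1=1 J2=1
add link → L=4 J1=1 J2=1
R@1,2 dof=1 J1 → L=4 J1=2 J2=1
R@2,3 dof=1 J1 → L=4 J1=3 J2=1
add link → L=5 J1=3 J2=1
P@4,2 dof=1 J1 → L=5 J1=4 J2=1
PS@3,4 dof=2 J2 → L=5 J1=4 J2=2
PS@4,1 dof=2 J2 → L=5 J1=4 J2=3
M=3(L−1)−2J1−J2=3·4−2·4−3=1

M = 1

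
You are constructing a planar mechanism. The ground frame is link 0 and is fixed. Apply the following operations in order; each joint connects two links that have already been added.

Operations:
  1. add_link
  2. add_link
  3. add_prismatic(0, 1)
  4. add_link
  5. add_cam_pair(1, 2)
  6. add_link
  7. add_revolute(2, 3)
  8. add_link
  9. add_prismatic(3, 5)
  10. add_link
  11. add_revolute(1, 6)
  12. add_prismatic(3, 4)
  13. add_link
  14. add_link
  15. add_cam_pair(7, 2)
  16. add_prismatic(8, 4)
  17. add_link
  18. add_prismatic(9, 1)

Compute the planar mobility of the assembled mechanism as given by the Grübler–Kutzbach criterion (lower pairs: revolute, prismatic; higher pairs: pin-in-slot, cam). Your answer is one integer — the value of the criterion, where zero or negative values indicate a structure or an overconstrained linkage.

[1;0;0] (link 0 is ground)
L+ [2;0;0]
L+ [3;0;0]
P(0,1)∈J1 [3;1;0]
L+ [4;1;0]
C(1,2)∈J2 [4;1;1]
L+ [5;1;1]
R(2,3)∈J1 [5;2;1]
L+ [6;2;1]
P(3,5)∈J1 [6;3;1]
L+ [7;3;1]
R(1,6)∈J1 [7;4;1]
P(3,4)∈J1 [7;5;1]
L+ [8;5;1]
L+ [9;5;1]
C(7,2)∈J2 [9;5;2]
P(8,4)∈J1 [9;6;2]
L+ [10;6;2]
P(9,1)∈J1 [10;7;2]
mobility = 27 − 14 − 2 = 11

M = 11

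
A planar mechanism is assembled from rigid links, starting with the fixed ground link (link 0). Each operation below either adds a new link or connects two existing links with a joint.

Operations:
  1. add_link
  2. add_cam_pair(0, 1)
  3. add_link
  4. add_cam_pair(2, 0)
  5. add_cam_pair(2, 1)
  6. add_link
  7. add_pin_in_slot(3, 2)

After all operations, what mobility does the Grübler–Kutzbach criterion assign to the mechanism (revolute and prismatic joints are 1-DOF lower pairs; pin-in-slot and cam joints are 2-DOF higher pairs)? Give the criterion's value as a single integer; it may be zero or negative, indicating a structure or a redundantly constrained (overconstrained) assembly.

link 0 = ground. State L|J1|J2 = 1|0|0
+link1  2|0|0
C(0,1) f=2→J2  2|0|1
+link2  3|0|1
C(2,0) f=2→J2  3|0|2
C(2,1) f=2→J2  3|0|3
+link3  4|0|3
PS(3,2) f=2→J2  4|0|4
M = 3(4−1)−2·0−4 = 9−0−4 = 5

M = 5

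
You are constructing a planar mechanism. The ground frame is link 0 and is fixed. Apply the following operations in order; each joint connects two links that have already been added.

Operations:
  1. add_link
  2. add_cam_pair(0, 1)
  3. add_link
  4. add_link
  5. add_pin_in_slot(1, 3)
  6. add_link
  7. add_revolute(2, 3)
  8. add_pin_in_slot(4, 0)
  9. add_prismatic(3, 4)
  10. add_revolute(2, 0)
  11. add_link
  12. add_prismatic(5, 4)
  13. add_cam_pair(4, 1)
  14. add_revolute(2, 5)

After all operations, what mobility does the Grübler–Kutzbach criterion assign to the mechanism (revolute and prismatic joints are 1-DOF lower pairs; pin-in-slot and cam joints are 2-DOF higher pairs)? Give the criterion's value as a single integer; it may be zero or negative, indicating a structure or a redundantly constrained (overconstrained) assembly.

L=1 J1=0 J2=0
add link → L=2 J1=0 J2=0
C@0,1 dof=2 J2 → L=2 J1=0 J2=1
add link → L=3 J1=0 J2=1
add link → L=4 J1=0 J2=1
PS@1,3 dof=2 J2 → L=4 J1=0 J2=2
add link → L=5 J1=0 J2=2
R@2,3 dof=1 J1 → L=5 J1=1 J2=2
PS@4,0 dof=2 J2 → L=5 J1=1 J2=3
P@3,4 dof=1 J1 → L=5 J1=2 J2=3
R@2,0 dof=1 J1 → L=5 J1=3 J2=3
add link → L=6 J1=3 J2=3
P@5,4 dof=1 J1 → L=6 J1=4 J2=3
C@4,1 dof=2 J2 → L=6 J1=4 J2=4
R@2,5 dof=1 J1 → L=6 J1=5 J2=4
M=3(L−1)−2J1−J2=3·5−2·5−4=1

M = 1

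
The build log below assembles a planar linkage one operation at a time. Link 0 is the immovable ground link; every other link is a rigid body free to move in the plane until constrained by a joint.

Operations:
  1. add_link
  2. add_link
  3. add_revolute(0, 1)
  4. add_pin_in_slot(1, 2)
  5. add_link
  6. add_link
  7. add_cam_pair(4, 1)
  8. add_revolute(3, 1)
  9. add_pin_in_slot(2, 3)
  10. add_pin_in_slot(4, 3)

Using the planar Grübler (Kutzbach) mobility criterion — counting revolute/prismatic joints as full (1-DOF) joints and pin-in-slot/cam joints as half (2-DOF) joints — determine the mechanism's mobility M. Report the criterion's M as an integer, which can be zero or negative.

M = 4

L=1 J1=0 J2=0
add link → L=2 J1=0 J2=0
add link → L=3 J1=0 J2=0
R@0,1 dof=1 J1 → L=3 J1=1 J2=0
PS@1,2 dof=2 J2 → L=3 J1=1 J2=1
add link → L=4 J1=1 J2=1
add link → L=5 J1=1 J2=1
C@4,1 dof=2 J2 → L=5 J1=1 J2=2
R@3,1 dof=1 J1 → L=5 J1=2 J2=2
PS@2,3 dof=2 J2 → L=5 J1=2 J2=3
PS@4,3 dof=2 J2 → L=5 J1=2 J2=4
M=3(L−1)−2J1−J2=3·4−2·2−4=4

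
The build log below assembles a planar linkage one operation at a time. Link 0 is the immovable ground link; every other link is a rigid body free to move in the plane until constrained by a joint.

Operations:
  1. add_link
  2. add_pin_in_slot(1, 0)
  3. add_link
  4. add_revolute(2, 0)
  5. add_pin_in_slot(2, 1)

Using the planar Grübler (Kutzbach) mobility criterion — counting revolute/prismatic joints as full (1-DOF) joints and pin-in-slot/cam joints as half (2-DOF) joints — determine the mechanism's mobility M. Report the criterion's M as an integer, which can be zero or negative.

M = 2

(L,J1,J2)=(1,0,0); link0 fixed
link1: (2,0,0)
PS 1-0 [J2]: (2,0,1)
link2: (3,0,1)
R 2-0 [J1]: (3,1,1)
PS 2-1 [J2]: (3,1,2)
Grübler: 3·2 − 2·1 − 2 = 2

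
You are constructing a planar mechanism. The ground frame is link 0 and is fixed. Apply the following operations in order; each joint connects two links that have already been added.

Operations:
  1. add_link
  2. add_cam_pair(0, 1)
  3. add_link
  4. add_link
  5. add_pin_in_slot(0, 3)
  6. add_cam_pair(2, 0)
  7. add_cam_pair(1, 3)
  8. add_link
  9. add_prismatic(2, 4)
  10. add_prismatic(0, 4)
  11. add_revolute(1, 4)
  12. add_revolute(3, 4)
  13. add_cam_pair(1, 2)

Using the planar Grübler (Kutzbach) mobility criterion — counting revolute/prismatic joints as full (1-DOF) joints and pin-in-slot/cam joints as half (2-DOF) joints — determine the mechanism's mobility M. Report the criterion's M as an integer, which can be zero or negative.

M = -1

link 0 = ground. State L|J1|J2 = 1|0|0
+link1  2|0|0
C(0,1) f=2→J2  2|0|1
+link2  3|0|1
+link3  4|0|1
PS(0,3) f=2→J2  4|0|2
C(2,0) f=2→J2  4|0|3
C(1,3) f=2→J2  4|0|4
+link4  5|0|4
P(2,4) f=1→J1  5|1|4
P(0,4) f=1→J1  5|2|4
R(1,4) f=1→J1  5|3|4
R(3,4) f=1→J1  5|4|4
C(1,2) f=2→J2  5|4|5
M = 3(5−1)−2·4−5 = 12−8−5 = -1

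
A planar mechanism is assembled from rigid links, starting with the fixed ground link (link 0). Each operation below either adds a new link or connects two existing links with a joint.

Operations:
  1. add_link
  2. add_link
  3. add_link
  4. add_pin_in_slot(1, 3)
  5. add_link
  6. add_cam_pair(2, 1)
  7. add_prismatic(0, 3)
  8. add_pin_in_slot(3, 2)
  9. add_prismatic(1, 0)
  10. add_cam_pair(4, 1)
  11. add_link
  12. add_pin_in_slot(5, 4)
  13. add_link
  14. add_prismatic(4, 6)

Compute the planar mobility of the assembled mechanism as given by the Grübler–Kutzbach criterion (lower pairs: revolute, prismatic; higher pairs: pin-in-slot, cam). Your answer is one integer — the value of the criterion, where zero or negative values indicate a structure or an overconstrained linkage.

[1;0;0] (link 0 is ground)
L+ [2;0;0]
L+ [3;0;0]
L+ [4;0;0]
PS(1,3)∈J2 [4;0;1]
L+ [5;0;1]
C(2,1)∈J2 [5;0;2]
P(0,3)∈J1 [5;1;2]
PS(3,2)∈J2 [5;1;3]
P(1,0)∈J1 [5;2;3]
C(4,1)∈J2 [5;2;4]
L+ [6;2;4]
PS(5,4)∈J2 [6;2;5]
L+ [7;2;5]
P(4,6)∈J1 [7;3;5]
mobility = 18 − 6 − 5 = 7

M = 7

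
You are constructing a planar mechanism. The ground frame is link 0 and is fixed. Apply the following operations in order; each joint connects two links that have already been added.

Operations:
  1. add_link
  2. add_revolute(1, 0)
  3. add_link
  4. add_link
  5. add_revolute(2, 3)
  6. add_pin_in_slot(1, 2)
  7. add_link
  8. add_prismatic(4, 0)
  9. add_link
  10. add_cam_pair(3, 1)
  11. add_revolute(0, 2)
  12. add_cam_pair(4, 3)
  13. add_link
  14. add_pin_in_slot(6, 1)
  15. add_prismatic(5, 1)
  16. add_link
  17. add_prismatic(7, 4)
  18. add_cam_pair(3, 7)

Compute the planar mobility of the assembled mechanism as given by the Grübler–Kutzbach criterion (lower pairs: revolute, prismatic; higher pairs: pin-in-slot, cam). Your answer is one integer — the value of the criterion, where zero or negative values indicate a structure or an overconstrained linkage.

M = 4

[1;0;0] (link 0 is ground)
L+ [2;0;0]
R(1,0)∈J1 [2;1;0]
L+ [3;1;0]
L+ [4;1;0]
R(2,3)∈J1 [4;2;0]
PS(1,2)∈J2 [4;2;1]
L+ [5;2;1]
P(4,0)∈J1 [5;3;1]
L+ [6;3;1]
C(3,1)∈J2 [6;3;2]
R(0,2)∈J1 [6;4;2]
C(4,3)∈J2 [6;4;3]
L+ [7;4;3]
PS(6,1)∈J2 [7;4;4]
P(5,1)∈J1 [7;5;4]
L+ [8;5;4]
P(7,4)∈J1 [8;6;4]
C(3,7)∈J2 [8;6;5]
mobility = 21 − 12 − 5 = 4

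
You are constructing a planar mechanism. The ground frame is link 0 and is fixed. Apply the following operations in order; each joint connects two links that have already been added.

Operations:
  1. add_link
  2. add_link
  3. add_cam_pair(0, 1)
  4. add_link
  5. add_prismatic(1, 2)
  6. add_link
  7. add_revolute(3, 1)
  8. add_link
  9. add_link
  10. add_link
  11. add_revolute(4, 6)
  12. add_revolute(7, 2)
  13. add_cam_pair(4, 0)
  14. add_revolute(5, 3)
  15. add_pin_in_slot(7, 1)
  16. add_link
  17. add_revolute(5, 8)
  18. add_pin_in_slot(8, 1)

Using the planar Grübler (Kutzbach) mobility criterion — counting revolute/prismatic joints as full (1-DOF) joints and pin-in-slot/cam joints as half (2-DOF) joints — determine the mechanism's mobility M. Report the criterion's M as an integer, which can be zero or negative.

M = 8

ground; <1,0,0>
#1 <2,0,0>
#2 <3,0,0>
C:0↔1 J2 <3,0,1>
#3 <4,0,1>
P:1↔2 J1 <4,1,1>
#4 <5,1,1>
R:3↔1 J1 <5,2,1>
#5 <6,2,1>
#6 <7,2,1>
#7 <8,2,1>
R:4↔6 J1 <8,3,1>
R:7↔2 J1 <8,4,1>
C:4↔0 J2 <8,4,2>
R:5↔3 J1 <8,5,2>
PS:7↔1 J2 <8,5,3>
#8 <9,5,3>
R:5↔8 J1 <9,6,3>
PS:8↔1 J2 <9,6,4>
3×8 − 2×6 − 1×4 = 8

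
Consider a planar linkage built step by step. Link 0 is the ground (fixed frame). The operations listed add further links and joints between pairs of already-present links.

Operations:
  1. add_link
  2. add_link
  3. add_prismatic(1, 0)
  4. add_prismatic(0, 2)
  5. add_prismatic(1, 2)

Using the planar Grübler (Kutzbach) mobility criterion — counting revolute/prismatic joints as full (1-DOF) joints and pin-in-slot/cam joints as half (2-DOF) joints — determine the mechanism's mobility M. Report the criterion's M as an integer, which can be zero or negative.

L=1 J1=0 J2=0
add link → L=2 J1=0 J2=0
add link → L=3 J1=0 J2=0
P@1,0 dof=1 J1 → L=3 J1=1 J2=0
P@0,2 dof=1 J1 → L=3 J1=2 J2=0
P@1,2 dof=1 J1 → L=3 J1=3 J2=0
M=3(L−1)−2J1−J2=3·2−2·3−0=0

M = 0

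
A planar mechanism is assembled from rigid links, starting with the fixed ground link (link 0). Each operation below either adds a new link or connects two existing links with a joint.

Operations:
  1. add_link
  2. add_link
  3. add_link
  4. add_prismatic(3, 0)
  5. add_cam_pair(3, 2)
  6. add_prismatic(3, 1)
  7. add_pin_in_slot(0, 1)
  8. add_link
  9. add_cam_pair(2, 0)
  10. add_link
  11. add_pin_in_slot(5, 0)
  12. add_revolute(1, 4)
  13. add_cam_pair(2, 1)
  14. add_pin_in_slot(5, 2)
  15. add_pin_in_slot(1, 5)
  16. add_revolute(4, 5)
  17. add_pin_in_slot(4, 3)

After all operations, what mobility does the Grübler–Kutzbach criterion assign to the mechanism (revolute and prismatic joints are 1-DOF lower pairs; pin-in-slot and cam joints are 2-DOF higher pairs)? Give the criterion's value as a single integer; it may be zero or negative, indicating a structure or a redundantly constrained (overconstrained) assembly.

[1;0;0] (link 0 is ground)
L+ [2;0;0]
L+ [3;0;0]
L+ [4;0;0]
P(3,0)∈J1 [4;1;0]
C(3,2)∈J2 [4;1;1]
P(3,1)∈J1 [4;2;1]
PS(0,1)∈J2 [4;2;2]
L+ [5;2;2]
C(2,0)∈J2 [5;2;3]
L+ [6;2;3]
PS(5,0)∈J2 [6;2;4]
R(1,4)∈J1 [6;3;4]
C(2,1)∈J2 [6;3;5]
PS(5,2)∈J2 [6;3;6]
PS(1,5)∈J2 [6;3;7]
R(4,5)∈J1 [6;4;7]
PS(4,3)∈J2 [6;4;8]
mobility = 15 − 8 − 8 = -1

M = -1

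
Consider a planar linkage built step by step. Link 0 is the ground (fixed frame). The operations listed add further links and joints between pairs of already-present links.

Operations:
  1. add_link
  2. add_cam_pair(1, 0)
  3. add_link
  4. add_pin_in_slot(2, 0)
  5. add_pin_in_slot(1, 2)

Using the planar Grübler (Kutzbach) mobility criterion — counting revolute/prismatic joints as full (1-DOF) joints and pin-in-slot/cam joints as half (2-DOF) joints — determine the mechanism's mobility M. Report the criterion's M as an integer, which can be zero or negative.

M = 3

(L,J1,J2)=(1,0,0); link0 fixed
link1: (2,0,0)
C 1-0 [J2]: (2,0,1)
link2: (3,0,1)
PS 2-0 [J2]: (3,0,2)
PS 1-2 [J2]: (3,0,3)
Grübler: 3·2 − 2·0 − 3 = 3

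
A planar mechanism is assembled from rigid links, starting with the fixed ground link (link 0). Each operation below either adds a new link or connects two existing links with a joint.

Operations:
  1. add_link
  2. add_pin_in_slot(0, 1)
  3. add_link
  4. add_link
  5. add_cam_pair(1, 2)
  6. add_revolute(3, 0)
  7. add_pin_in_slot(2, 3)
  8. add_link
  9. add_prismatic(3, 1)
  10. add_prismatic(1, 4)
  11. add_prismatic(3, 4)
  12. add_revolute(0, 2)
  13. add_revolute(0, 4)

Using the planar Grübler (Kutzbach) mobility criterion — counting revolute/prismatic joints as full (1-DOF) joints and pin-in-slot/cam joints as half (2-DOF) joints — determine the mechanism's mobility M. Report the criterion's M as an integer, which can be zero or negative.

M = -3

L=1 J1=0 J2=0
add link → L=2 J1=0 J2=0
PS@0,1 dof=2 J2 → L=2 J1=0 J2=1
add link → L=3 J1=0 J2=1
add link → L=4 J1=0 J2=1
C@1,2 dof=2 J2 → L=4 J1=0 J2=2
R@3,0 dof=1 J1 → L=4 J1=1 J2=2
PS@2,3 dof=2 J2 → L=4 J1=1 J2=3
add link → L=5 J1=1 J2=3
P@3,1 dof=1 J1 → L=5 J1=2 J2=3
P@1,4 dof=1 J1 → L=5 J1=3 J2=3
P@3,4 dof=1 J1 → L=5 J1=4 J2=3
R@0,2 dof=1 J1 → L=5 J1=5 J2=3
R@0,4 dof=1 J1 → L=5 J1=6 J2=3
M=3(L−1)−2J1−J2=3·4−2·6−3=-3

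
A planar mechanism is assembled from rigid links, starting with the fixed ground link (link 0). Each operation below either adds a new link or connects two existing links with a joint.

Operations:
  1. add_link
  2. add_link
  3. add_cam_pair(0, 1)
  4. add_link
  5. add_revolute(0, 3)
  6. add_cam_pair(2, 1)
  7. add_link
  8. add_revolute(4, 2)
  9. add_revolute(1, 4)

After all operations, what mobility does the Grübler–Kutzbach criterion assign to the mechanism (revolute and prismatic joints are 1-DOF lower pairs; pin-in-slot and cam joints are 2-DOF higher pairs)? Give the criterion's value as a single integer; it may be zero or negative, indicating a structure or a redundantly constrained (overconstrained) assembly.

[1;0;0] (link 0 is ground)
L+ [2;0;0]
L+ [3;0;0]
C(0,1)∈J2 [3;0;1]
L+ [4;0;1]
R(0,3)∈J1 [4;1;1]
C(2,1)∈J2 [4;1;2]
L+ [5;1;2]
R(4,2)∈J1 [5;2;2]
R(1,4)∈J1 [5;3;2]
mobility = 12 − 6 − 2 = 4

M = 4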